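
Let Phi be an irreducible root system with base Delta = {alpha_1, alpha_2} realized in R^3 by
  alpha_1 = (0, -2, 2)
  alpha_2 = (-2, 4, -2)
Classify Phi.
Compute the Cartan integers a_ij = 2(alpha_i, alpha_j)/(alpha_j, alpha_j); the resulting 2x2 Cartan matrix is
[[2, -1], [-3, 2]].
The roots have two lengths (squared-length ratio 3:1); the short ones are alpha_{1}. The associated Dynkin diagram is two nodes joined by a triple edge (G_2), so the type is G_2.

G_2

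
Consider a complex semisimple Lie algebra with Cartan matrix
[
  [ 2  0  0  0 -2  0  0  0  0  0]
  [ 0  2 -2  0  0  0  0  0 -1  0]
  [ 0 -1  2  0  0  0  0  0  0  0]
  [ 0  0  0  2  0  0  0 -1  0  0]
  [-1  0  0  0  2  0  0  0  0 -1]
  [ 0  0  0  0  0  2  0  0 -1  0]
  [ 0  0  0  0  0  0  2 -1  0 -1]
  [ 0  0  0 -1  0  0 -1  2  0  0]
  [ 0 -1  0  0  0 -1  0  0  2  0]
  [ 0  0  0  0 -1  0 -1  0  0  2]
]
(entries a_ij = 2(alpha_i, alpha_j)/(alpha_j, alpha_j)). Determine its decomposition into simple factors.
B_4 (so(9)) + C_6 (sp(12))

The diagram associated to this matrix has two connected components: the simple roots {alpha_2, alpha_3, alpha_6, alpha_9} form a chain of 4 nodes with a double edge at one end; the terminal node there is the unique short simple root (B_4), and {alpha_1, alpha_4, alpha_5, alpha_7, alpha_8, alpha_10} form a chain of 6 nodes with a double edge at one end; the terminal node there is the unique long simple root (C_6). A semisimple Lie algebra decomposes uniquely as the direct sum of simple ideals, one per connected component of its Dynkin diagram, so g ≅ B_4 ⊕ C_6 (dimension 36 + 78 = 114).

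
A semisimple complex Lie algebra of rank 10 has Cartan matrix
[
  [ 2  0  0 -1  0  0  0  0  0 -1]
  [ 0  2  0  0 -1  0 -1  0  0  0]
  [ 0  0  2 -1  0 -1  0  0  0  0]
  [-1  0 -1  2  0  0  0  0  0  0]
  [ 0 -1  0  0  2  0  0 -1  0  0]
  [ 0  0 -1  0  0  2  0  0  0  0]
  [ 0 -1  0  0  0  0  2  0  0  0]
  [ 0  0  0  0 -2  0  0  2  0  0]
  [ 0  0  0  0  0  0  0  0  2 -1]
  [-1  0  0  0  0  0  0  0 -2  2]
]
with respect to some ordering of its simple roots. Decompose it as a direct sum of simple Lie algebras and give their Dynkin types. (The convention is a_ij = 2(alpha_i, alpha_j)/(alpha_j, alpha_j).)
B_6 + C_4

The diagram associated to this matrix has two connected components: the simple roots {alpha_1, alpha_3, alpha_4, alpha_6, alpha_9, alpha_10} form a chain of 6 nodes with a double edge at one end; the terminal node there is the unique short simple root (B_6), and {alpha_2, alpha_5, alpha_7, alpha_8} form a chain of 4 nodes with a double edge at one end; the terminal node there is the unique long simple root (C_4). A semisimple Lie algebra decomposes uniquely as the direct sum of simple ideals, one per connected component of its Dynkin diagram, so g ≅ B_6 ⊕ C_4 (dimension 78 + 36 = 114).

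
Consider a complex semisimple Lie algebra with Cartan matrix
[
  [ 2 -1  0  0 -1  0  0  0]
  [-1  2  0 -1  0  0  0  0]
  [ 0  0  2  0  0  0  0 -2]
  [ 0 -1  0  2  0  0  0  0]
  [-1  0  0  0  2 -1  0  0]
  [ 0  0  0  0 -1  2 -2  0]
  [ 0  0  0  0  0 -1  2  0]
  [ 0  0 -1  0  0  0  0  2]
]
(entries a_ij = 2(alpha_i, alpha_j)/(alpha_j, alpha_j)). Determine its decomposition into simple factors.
B_2 (so(5)) ⊕ B_6 (so(13))

The diagram associated to this matrix has two connected components: the simple roots {alpha_3, alpha_8} form a chain of 2 nodes with a double edge at one end; the terminal node there is the unique short simple root (B_2), and {alpha_1, alpha_2, alpha_4, alpha_5, alpha_6, alpha_7} form a chain of 6 nodes with a double edge at one end; the terminal node there is the unique short simple root (B_6). A semisimple Lie algebra decomposes uniquely as the direct sum of simple ideals, one per connected component of its Dynkin diagram, so g ≅ B_2 ⊕ B_6 (dimension 10 + 78 = 88).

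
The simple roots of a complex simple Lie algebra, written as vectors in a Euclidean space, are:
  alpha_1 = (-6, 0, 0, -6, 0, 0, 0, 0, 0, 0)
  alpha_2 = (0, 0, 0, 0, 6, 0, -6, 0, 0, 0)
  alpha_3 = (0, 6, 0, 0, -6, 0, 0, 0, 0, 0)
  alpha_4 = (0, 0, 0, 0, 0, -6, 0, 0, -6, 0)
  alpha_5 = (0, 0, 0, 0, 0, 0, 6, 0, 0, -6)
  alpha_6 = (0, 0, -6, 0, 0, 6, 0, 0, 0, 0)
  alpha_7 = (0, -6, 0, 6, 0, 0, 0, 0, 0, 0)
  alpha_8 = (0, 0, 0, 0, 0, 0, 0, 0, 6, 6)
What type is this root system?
Compute the Cartan integers a_ij = 2(alpha_i, alpha_j)/(alpha_j, alpha_j); the resulting 8x8 Cartan matrix is
[[2, 0, 0, 0, 0, 0, -1, 0], [0, 2, -1, 0, -1, 0, 0, 0], [0, -1, 2, 0, 0, 0, -1, 0], [0, 0, 0, 2, 0, -1, 0, -1], [0, -1, 0, 0, 2, 0, 0, -1], [0, 0, 0, -1, 0, 2, 0, 0], [-1, 0, -1, 0, 0, 0, 2, 0], [0, 0, 0, -1, -1, 0, 0, 2]].
All simple roots have the same length, so the diagram is simply laced. The associated Dynkin diagram is a chain of 8 nodes with single edges (A_8), so the type is A_8 (the algebra sl(9)).

A_8 (sl(9))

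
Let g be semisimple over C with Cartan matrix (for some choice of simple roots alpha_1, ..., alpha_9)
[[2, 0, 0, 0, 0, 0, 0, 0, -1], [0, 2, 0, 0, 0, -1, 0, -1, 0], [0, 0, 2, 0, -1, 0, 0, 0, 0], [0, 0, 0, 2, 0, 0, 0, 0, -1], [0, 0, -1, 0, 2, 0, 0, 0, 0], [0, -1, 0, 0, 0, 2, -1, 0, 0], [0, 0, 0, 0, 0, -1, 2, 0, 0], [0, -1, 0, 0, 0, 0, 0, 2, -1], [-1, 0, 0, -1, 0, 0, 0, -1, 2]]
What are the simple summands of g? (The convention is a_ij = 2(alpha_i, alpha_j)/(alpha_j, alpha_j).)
The diagram associated to this matrix has two connected components: the simple roots {alpha_3, alpha_5} form a chain of 2 nodes with single edges (A_2), and {alpha_1, alpha_2, alpha_4, alpha_6, alpha_7, alpha_8, alpha_9} form a chain of 5 nodes with a fork of two nodes at one end (D_7). A semisimple Lie algebra decomposes uniquely as the direct sum of simple ideals, one per connected component of its Dynkin diagram, so g ≅ A_2 ⊕ D_7 (dimension 8 + 91 = 99).

type A_2 ⊕ type D_7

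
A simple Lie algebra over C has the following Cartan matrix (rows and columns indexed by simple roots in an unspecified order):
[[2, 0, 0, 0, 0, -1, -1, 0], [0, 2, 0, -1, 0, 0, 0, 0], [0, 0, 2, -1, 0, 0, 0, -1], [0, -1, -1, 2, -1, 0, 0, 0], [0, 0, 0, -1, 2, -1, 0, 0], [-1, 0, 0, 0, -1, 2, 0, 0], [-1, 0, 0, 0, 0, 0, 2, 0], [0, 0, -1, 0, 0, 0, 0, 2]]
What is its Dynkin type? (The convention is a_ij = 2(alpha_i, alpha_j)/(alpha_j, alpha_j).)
type E_8

The matrix has rank 8 with 2's on the diagonal. Reading the off-diagonal entries as Dynkin edges (a single edge where a_ij = a_ji = -1; a double or triple edge where a_ij * a_ji = 2 or 3), the diagram is a chain of 7 nodes with one extra node attached to the third node from one end (E_8). One simple-root ordering that puts it in standard form is (alpha_8, alpha_2, alpha_3, alpha_4, alpha_5, alpha_6, alpha_1, alpha_7). So the algebra is type E_8.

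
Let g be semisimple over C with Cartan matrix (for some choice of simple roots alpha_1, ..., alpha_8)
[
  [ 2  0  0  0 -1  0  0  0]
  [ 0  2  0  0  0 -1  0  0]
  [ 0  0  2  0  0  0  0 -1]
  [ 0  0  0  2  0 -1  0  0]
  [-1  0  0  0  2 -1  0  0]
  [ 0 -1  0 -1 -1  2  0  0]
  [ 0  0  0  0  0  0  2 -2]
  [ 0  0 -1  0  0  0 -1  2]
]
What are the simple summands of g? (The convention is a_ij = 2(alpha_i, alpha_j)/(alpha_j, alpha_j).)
C3 + D5

The diagram associated to this matrix has two connected components: the simple roots {alpha_3, alpha_7, alpha_8} form a chain of 3 nodes with a double edge at one end; the terminal node there is the unique long simple root (C_3), and {alpha_1, alpha_2, alpha_4, alpha_5, alpha_6} form a chain of 3 nodes with a fork of two nodes at one end (D_5). A semisimple Lie algebra decomposes uniquely as the direct sum of simple ideals, one per connected component of its Dynkin diagram, so g ≅ C_3 ⊕ D_5 (dimension 21 + 45 = 66).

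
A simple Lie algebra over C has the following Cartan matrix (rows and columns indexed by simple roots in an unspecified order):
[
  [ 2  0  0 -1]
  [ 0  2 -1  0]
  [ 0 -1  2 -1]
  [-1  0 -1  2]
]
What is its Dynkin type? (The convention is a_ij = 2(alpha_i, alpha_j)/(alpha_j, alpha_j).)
The matrix has rank 4 with 2's on the diagonal. Reading the off-diagonal entries as Dynkin edges (a single edge where a_ij = a_ji = -1; a double or triple edge where a_ij * a_ji = 2 or 3), the diagram is a chain of 4 nodes with single edges (A_4). One simple-root ordering that puts it in standard form is (alpha_1, alpha_4, alpha_3, alpha_2). So the algebra is type A_4, i.e. sl(5).

A_4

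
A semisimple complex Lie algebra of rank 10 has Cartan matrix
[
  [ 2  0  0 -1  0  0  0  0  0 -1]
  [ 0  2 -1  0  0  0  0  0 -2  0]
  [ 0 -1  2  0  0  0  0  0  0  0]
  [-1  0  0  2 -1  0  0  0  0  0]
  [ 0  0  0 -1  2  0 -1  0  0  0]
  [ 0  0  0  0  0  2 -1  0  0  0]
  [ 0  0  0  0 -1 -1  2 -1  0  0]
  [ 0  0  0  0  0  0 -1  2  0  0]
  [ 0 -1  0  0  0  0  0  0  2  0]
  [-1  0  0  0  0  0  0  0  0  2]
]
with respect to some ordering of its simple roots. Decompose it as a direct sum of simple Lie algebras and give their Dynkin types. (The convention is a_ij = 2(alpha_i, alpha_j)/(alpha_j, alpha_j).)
The diagram associated to this matrix has two connected components: the simple roots {alpha_2, alpha_3, alpha_9} form a chain of 3 nodes with a double edge at one end; the terminal node there is the unique short simple root (B_3), and {alpha_1, alpha_4, alpha_5, alpha_6, alpha_7, alpha_8, alpha_10} form a chain of 5 nodes with a fork of two nodes at one end (D_7). A semisimple Lie algebra decomposes uniquely as the direct sum of simple ideals, one per connected component of its Dynkin diagram, so g ≅ B_3 ⊕ D_7 (dimension 21 + 91 = 112).

B_3 ⊕ D_7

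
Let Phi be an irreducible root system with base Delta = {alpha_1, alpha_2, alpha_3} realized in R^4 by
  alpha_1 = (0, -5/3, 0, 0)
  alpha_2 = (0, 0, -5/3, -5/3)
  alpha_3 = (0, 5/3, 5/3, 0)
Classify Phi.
B3

Compute the Cartan integers a_ij = 2(alpha_i, alpha_j)/(alpha_j, alpha_j); the resulting 3x3 Cartan matrix is
[[2, 0, -1], [0, 2, -1], [-2, -1, 2]].
The roots have two lengths (squared-length ratio 2:1); the short ones are alpha_{1}. The associated Dynkin diagram is a chain of 3 nodes with a double edge at one end; the terminal node there is the unique short simple root (B_3), so the type is B_3 (the algebra so(7)).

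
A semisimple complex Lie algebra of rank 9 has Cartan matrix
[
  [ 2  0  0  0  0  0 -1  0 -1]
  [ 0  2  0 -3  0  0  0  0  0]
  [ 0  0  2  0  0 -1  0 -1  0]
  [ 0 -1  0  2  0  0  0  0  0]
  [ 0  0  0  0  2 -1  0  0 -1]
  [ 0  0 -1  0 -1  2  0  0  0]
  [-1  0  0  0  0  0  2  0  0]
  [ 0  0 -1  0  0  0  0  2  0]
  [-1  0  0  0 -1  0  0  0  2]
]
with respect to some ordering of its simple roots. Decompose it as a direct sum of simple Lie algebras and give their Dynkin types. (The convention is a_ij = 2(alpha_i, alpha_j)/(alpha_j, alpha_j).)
The diagram associated to this matrix has two connected components: the simple roots {alpha_1, alpha_3, alpha_5, alpha_6, alpha_7, alpha_8, alpha_9} form a chain of 7 nodes with single edges (A_7), and {alpha_2, alpha_4} form two nodes joined by a triple edge (G_2). A semisimple Lie algebra decomposes uniquely as the direct sum of simple ideals, one per connected component of its Dynkin diagram, so g ≅ A_7 ⊕ G_2 (dimension 63 + 14 = 77).

A7 + G2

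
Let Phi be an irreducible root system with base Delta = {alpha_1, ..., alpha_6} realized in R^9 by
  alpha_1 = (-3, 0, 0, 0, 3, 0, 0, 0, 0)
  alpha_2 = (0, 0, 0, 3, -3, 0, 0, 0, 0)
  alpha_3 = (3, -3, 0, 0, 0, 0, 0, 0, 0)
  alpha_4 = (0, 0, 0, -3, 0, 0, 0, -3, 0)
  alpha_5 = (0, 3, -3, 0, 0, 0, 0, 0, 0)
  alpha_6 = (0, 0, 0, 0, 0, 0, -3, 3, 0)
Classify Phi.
Compute the Cartan integers a_ij = 2(alpha_i, alpha_j)/(alpha_j, alpha_j); the resulting 6x6 Cartan matrix is
[[2, -1, -1, 0, 0, 0], [-1, 2, 0, -1, 0, 0], [-1, 0, 2, 0, -1, 0], [0, -1, 0, 2, 0, -1], [0, 0, -1, 0, 2, 0], [0, 0, 0, -1, 0, 2]].
All simple roots have the same length, so the diagram is simply laced. The associated Dynkin diagram is a chain of 6 nodes with single edges (A_6), so the type is A_6 (the algebra sl(7)).

A_6 (sl(7))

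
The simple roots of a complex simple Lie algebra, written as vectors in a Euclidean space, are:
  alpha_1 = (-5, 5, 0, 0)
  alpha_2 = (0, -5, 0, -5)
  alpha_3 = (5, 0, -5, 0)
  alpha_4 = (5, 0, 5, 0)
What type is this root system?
Compute the Cartan integers a_ij = 2(alpha_i, alpha_j)/(alpha_j, alpha_j); the resulting 4x4 Cartan matrix is
[[2, -1, -1, -1], [-1, 2, 0, 0], [-1, 0, 2, 0], [-1, 0, 0, 2]].
All simple roots have the same length, so the diagram is simply laced. The associated Dynkin diagram is a chain of 2 nodes with a fork of two nodes at one end (D_4), so the type is D_4 (the algebra so(8)).

D_4 (so(8))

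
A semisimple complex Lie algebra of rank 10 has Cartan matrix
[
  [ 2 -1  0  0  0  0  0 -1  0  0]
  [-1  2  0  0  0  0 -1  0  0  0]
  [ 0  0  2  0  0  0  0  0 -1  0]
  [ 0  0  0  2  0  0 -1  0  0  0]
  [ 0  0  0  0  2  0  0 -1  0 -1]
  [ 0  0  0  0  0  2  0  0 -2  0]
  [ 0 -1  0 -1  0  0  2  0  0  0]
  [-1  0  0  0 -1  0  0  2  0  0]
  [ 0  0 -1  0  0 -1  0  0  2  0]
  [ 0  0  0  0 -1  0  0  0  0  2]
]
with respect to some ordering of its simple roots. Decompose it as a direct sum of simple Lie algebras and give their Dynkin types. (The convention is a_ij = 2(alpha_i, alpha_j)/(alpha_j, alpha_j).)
A7 ⊕ C3

The diagram associated to this matrix has two connected components: the simple roots {alpha_1, alpha_2, alpha_4, alpha_5, alpha_7, alpha_8, alpha_10} form a chain of 7 nodes with single edges (A_7), and {alpha_3, alpha_6, alpha_9} form a chain of 3 nodes with a double edge at one end; the terminal node there is the unique long simple root (C_3). A semisimple Lie algebra decomposes uniquely as the direct sum of simple ideals, one per connected component of its Dynkin diagram, so g ≅ A_7 ⊕ C_3 (dimension 63 + 21 = 84).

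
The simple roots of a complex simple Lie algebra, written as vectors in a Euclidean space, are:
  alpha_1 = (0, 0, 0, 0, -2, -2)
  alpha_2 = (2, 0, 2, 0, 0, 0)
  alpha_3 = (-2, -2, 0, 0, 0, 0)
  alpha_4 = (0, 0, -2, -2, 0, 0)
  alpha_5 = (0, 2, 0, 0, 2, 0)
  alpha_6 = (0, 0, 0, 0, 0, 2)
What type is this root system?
B6

Compute the Cartan integers a_ij = 2(alpha_i, alpha_j)/(alpha_j, alpha_j); the resulting 6x6 Cartan matrix is
[[2, 0, 0, 0, -1, -2], [0, 2, -1, -1, 0, 0], [0, -1, 2, 0, -1, 0], [0, -1, 0, 2, 0, 0], [-1, 0, -1, 0, 2, 0], [-1, 0, 0, 0, 0, 2]].
The roots have two lengths (squared-length ratio 2:1); the short ones are alpha_{6}. The associated Dynkin diagram is a chain of 6 nodes with a double edge at one end; the terminal node there is the unique short simple root (B_6), so the type is B_6 (the algebra so(13)).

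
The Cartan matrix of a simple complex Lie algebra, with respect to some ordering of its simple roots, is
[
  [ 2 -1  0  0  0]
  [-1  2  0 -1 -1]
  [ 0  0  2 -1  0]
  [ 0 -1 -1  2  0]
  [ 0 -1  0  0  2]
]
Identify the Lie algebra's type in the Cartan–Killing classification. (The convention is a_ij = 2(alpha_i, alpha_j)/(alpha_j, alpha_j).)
D_5 (so(10))

The matrix has rank 5 with 2's on the diagonal. Reading the off-diagonal entries as Dynkin edges (a single edge where a_ij = a_ji = -1; a double or triple edge where a_ij * a_ji = 2 or 3), the diagram is a chain of 3 nodes with a fork of two nodes at one end (D_5). One simple-root ordering that puts it in standard form is (alpha_3, alpha_4, alpha_2, alpha_5, alpha_1). So the algebra is type D_5, i.e. so(10).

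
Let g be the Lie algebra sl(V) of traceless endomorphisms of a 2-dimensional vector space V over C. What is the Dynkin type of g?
This is sl(2), which has dimension 2^2 - 1 = 3 and rank 2 - 1 = 1 (a Cartan subalgebra is the diagonal traceless matrices). In the classification of classical Lie algebras, the special linear algebra sl(n+1) has type A_n; here n = 1, so the Dynkin diagram is a chain of 1 nodes with single edges (A_1). Hence the type is A_1.

A_1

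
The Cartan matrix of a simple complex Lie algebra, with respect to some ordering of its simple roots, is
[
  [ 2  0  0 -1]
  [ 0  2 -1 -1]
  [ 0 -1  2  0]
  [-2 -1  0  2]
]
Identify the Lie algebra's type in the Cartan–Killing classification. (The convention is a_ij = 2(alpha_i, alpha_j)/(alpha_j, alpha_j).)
The matrix has rank 4 with 2's on the diagonal. Reading the off-diagonal entries as Dynkin edges (a single edge where a_ij = a_ji = -1; a double or triple edge where a_ij * a_ji = 2 or 3), the diagram is a chain of 4 nodes with a double edge at one end; the terminal node there is the unique short simple root (B_4). One simple-root ordering that puts it in standard form is (alpha_3, alpha_2, alpha_4, alpha_1). So the algebra is type B_4, i.e. so(9).

B_4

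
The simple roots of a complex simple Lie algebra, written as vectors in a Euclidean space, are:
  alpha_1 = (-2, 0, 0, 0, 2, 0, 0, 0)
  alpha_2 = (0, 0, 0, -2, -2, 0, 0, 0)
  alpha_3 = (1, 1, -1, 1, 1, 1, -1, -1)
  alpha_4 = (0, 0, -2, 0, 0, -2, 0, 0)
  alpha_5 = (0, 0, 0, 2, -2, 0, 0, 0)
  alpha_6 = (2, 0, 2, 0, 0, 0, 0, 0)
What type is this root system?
E_6

Compute the Cartan integers a_ij = 2(alpha_i, alpha_j)/(alpha_j, alpha_j); the resulting 6x6 Cartan matrix is
[[2, -1, 0, 0, -1, -1], [-1, 2, -1, 0, 0, 0], [0, -1, 2, 0, 0, 0], [0, 0, 0, 2, 0, -1], [-1, 0, 0, 0, 2, 0], [-1, 0, 0, -1, 0, 2]].
All simple roots have the same length, so the diagram is simply laced. The associated Dynkin diagram is a chain of 5 nodes with one extra node attached to the third node from one end (E_6), so the type is E_6.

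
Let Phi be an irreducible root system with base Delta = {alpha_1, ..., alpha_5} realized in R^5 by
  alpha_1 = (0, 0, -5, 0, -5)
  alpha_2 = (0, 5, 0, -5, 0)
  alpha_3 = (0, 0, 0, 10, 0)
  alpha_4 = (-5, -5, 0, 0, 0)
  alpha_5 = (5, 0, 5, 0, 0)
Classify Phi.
Compute the Cartan integers a_ij = 2(alpha_i, alpha_j)/(alpha_j, alpha_j); the resulting 5x5 Cartan matrix is
[[2, 0, 0, 0, -1], [0, 2, -1, -1, 0], [0, -2, 2, 0, 0], [0, -1, 0, 2, -1], [-1, 0, 0, -1, 2]].
The roots have two lengths (squared-length ratio 2:1); the short ones are alpha_{1,2,4,5}. The associated Dynkin diagram is a chain of 5 nodes with a double edge at one end; the terminal node there is the unique long simple root (C_5), so the type is C_5 (the algebra sp(10)).

C_5 (sp(10))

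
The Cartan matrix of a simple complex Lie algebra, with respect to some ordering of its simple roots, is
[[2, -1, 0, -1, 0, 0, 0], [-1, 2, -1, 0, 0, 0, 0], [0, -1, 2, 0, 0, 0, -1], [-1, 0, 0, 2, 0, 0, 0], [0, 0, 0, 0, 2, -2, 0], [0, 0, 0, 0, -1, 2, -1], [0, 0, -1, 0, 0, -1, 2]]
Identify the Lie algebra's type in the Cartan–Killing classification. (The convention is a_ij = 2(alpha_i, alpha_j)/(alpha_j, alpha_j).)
C_7

The matrix has rank 7 with 2's on the diagonal. Reading the off-diagonal entries as Dynkin edges (a single edge where a_ij = a_ji = -1; a double or triple edge where a_ij * a_ji = 2 or 3), the diagram is a chain of 7 nodes with a double edge at one end; the terminal node there is the unique long simple root (C_7). One simple-root ordering that puts it in standard form is (alpha_4, alpha_1, alpha_2, alpha_3, alpha_7, alpha_6, alpha_5). So the algebra is type C_7, i.e. sp(14).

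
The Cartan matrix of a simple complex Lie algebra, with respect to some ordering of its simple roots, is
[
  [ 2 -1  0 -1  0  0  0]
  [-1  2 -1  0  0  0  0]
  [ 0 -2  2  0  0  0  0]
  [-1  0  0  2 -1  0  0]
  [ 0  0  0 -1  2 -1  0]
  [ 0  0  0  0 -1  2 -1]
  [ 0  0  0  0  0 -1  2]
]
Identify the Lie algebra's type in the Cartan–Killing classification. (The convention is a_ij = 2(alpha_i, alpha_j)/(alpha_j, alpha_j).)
The matrix has rank 7 with 2's on the diagonal. Reading the off-diagonal entries as Dynkin edges (a single edge where a_ij = a_ji = -1; a double or triple edge where a_ij * a_ji = 2 or 3), the diagram is a chain of 7 nodes with a double edge at one end; the terminal node there is the unique long simple root (C_7). One simple-root ordering that puts it in standard form is (alpha_7, alpha_6, alpha_5, alpha_4, alpha_1, alpha_2, alpha_3). So the algebra is type C_7, i.e. sp(14).

C_7 (sp(14))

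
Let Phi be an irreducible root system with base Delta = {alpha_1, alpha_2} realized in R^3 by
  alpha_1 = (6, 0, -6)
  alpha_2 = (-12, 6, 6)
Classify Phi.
Compute the Cartan integers a_ij = 2(alpha_i, alpha_j)/(alpha_j, alpha_j); the resulting 2x2 Cartan matrix is
[[2, -1], [-3, 2]].
The roots have two lengths (squared-length ratio 3:1); the short ones are alpha_{1}. The associated Dynkin diagram is two nodes joined by a triple edge (G_2), so the type is G_2.

type G_2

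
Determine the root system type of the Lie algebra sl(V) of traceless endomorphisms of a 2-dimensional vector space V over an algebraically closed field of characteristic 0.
This is sl(2), which has dimension 2^2 - 1 = 3 and rank 2 - 1 = 1 (a Cartan subalgebra is the diagonal traceless matrices). In the classification of classical Lie algebras, the special linear algebra sl(n+1) has type A_n; here n = 1, so the Dynkin diagram is a chain of 1 nodes with single edges (A_1). Hence the type is A_1.

A_1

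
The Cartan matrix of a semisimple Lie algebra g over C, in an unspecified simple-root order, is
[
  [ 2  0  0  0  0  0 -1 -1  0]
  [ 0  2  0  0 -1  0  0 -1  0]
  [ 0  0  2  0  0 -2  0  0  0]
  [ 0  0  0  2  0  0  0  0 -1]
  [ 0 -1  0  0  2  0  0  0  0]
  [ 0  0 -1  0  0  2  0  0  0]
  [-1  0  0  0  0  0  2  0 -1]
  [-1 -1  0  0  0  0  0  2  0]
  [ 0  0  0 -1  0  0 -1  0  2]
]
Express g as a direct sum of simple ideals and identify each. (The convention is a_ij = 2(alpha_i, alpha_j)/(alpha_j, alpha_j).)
The diagram associated to this matrix has two connected components: the simple roots {alpha_1, alpha_2, alpha_4, alpha_5, alpha_7, alpha_8, alpha_9} form a chain of 7 nodes with single edges (A_7), and {alpha_3, alpha_6} form a chain of 2 nodes with a double edge at one end; the terminal node there is the unique short simple root (B_2). A semisimple Lie algebra decomposes uniquely as the direct sum of simple ideals, one per connected component of its Dynkin diagram, so g ≅ A_7 ⊕ B_2 (dimension 63 + 10 = 73).

A7 ⊕ B2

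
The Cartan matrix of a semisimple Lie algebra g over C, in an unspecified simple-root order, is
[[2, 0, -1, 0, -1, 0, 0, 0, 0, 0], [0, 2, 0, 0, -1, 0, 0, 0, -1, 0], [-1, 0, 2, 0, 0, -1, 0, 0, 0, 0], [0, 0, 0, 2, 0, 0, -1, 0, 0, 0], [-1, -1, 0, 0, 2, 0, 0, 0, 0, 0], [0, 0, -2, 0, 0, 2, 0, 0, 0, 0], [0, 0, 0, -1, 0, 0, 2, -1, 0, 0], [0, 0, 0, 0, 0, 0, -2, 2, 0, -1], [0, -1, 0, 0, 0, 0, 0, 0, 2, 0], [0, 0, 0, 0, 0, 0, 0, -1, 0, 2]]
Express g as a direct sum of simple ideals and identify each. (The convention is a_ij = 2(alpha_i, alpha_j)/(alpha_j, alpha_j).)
The diagram associated to this matrix has two connected components: the simple roots {alpha_1, alpha_2, alpha_3, alpha_5, alpha_6, alpha_9} form a chain of 6 nodes with a double edge at one end; the terminal node there is the unique long simple root (C_6), and {alpha_4, alpha_7, alpha_8, alpha_10} form a chain of 4 nodes with a double edge between the middle two (F_4). A semisimple Lie algebra decomposes uniquely as the direct sum of simple ideals, one per connected component of its Dynkin diagram, so g ≅ C_6 ⊕ F_4 (dimension 78 + 52 = 130).

C6 + F4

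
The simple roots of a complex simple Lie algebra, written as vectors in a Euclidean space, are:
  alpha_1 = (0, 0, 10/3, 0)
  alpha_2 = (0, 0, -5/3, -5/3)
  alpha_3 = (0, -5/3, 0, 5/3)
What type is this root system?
C_3

Compute the Cartan integers a_ij = 2(alpha_i, alpha_j)/(alpha_j, alpha_j); the resulting 3x3 Cartan matrix is
[[2, -2, 0], [-1, 2, -1], [0, -1, 2]].
The roots have two lengths (squared-length ratio 2:1); the short ones are alpha_{2,3}. The associated Dynkin diagram is a chain of 3 nodes with a double edge at one end; the terminal node there is the unique long simple root (C_3), so the type is C_3 (the algebra sp(6)).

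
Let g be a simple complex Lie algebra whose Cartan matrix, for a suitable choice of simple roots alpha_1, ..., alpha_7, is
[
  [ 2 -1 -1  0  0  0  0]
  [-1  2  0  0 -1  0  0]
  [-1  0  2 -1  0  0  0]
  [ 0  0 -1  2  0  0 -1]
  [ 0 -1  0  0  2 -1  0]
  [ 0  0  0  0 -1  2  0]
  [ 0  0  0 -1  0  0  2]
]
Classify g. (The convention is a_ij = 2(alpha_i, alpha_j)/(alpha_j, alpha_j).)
The matrix has rank 7 with 2's on the diagonal. Reading the off-diagonal entries as Dynkin edges (a single edge where a_ij = a_ji = -1; a double or triple edge where a_ij * a_ji = 2 or 3), the diagram is a chain of 7 nodes with single edges (A_7). One simple-root ordering that puts it in standard form is (alpha_7, alpha_4, alpha_3, alpha_1, alpha_2, alpha_5, alpha_6). So the algebra is type A_7, i.e. sl(8).

A_7 (sl(8))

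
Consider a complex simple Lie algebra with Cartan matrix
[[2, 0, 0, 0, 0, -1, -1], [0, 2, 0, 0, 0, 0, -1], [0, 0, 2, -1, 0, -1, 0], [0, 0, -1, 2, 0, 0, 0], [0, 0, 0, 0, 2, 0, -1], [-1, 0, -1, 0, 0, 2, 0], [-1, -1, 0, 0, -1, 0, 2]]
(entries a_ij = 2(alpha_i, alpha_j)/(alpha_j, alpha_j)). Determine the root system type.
D7

The matrix has rank 7 with 2's on the diagonal. Reading the off-diagonal entries as Dynkin edges (a single edge where a_ij = a_ji = -1; a double or triple edge where a_ij * a_ji = 2 or 3), the diagram is a chain of 5 nodes with a fork of two nodes at one end (D_7). One simple-root ordering that puts it in standard form is (alpha_4, alpha_3, alpha_6, alpha_1, alpha_7, alpha_2, alpha_5). So the algebra is type D_7, i.e. so(14).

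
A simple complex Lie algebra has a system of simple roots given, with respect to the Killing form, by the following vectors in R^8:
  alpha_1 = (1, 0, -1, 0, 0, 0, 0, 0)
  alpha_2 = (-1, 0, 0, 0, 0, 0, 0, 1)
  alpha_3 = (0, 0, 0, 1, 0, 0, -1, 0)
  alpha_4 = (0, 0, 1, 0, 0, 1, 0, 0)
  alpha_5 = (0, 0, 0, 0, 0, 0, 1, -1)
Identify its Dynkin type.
type A_5

Compute the Cartan integers a_ij = 2(alpha_i, alpha_j)/(alpha_j, alpha_j); the resulting 5x5 Cartan matrix is
[[2, -1, 0, -1, 0], [-1, 2, 0, 0, -1], [0, 0, 2, 0, -1], [-1, 0, 0, 2, 0], [0, -1, -1, 0, 2]].
All simple roots have the same length, so the diagram is simply laced. The associated Dynkin diagram is a chain of 5 nodes with single edges (A_5), so the type is A_5 (the algebra sl(6)).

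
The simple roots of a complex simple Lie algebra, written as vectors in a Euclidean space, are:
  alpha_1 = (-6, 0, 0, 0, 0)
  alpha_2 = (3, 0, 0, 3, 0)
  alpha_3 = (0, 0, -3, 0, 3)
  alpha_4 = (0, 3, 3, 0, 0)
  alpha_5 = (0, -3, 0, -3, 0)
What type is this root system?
C_5

Compute the Cartan integers a_ij = 2(alpha_i, alpha_j)/(alpha_j, alpha_j); the resulting 5x5 Cartan matrix is
[[2, -2, 0, 0, 0], [-1, 2, 0, 0, -1], [0, 0, 2, -1, 0], [0, 0, -1, 2, -1], [0, -1, 0, -1, 2]].
The roots have two lengths (squared-length ratio 2:1); the short ones are alpha_{2,3,4,5}. The associated Dynkin diagram is a chain of 5 nodes with a double edge at one end; the terminal node there is the unique long simple root (C_5), so the type is C_5 (the algebra sp(10)).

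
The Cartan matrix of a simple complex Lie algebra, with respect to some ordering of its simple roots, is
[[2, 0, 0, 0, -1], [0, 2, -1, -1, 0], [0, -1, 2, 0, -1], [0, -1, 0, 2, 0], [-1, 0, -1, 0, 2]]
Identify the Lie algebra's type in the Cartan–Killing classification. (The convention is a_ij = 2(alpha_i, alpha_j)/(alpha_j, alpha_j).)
A_5 (sl(6))

The matrix has rank 5 with 2's on the diagonal. Reading the off-diagonal entries as Dynkin edges (a single edge where a_ij = a_ji = -1; a double or triple edge where a_ij * a_ji = 2 or 3), the diagram is a chain of 5 nodes with single edges (A_5). One simple-root ordering that puts it in standard form is (alpha_4, alpha_2, alpha_3, alpha_5, alpha_1). So the algebra is type A_5, i.e. sl(6).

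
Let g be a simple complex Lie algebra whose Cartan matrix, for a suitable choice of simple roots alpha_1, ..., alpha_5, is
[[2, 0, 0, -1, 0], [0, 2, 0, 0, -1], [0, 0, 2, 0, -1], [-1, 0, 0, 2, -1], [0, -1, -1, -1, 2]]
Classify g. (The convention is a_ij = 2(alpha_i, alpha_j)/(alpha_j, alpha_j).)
The matrix has rank 5 with 2's on the diagonal. Reading the off-diagonal entries as Dynkin edges (a single edge where a_ij = a_ji = -1; a double or triple edge where a_ij * a_ji = 2 or 3), the diagram is a chain of 3 nodes with a fork of two nodes at one end (D_5). One simple-root ordering that puts it in standard form is (alpha_1, alpha_4, alpha_5, alpha_3, alpha_2). So the algebra is type D_5, i.e. so(10).

D_5 (so(10))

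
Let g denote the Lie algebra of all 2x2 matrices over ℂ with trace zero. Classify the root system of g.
A_1 (sl(2))

This is sl(2), which has dimension 2^2 - 1 = 3 and rank 2 - 1 = 1 (a Cartan subalgebra is the diagonal traceless matrices). In the classification of classical Lie algebras, the special linear algebra sl(n+1) has type A_n; here n = 1, so the Dynkin diagram is a chain of 1 nodes with single edges (A_1). Hence the type is A_1.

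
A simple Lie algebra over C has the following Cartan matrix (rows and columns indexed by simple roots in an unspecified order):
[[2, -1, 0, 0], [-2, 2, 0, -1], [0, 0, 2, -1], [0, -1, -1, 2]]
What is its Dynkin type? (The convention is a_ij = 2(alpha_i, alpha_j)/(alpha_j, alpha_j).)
B_4 (so(9))

The matrix has rank 4 with 2's on the diagonal. Reading the off-diagonal entries as Dynkin edges (a single edge where a_ij = a_ji = -1; a double or triple edge where a_ij * a_ji = 2 or 3), the diagram is a chain of 4 nodes with a double edge at one end; the terminal node there is the unique short simple root (B_4). One simple-root ordering that puts it in standard form is (alpha_3, alpha_4, alpha_2, alpha_1). So the algebra is type B_4, i.e. so(9).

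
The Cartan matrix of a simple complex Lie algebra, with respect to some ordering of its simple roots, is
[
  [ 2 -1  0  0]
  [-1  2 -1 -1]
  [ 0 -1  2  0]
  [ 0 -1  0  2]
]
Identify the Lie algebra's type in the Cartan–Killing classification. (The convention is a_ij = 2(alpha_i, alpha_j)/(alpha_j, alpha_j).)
D_4 (so(8))

The matrix has rank 4 with 2's on the diagonal. Reading the off-diagonal entries as Dynkin edges (a single edge where a_ij = a_ji = -1; a double or triple edge where a_ij * a_ji = 2 or 3), the diagram is a chain of 2 nodes with a fork of two nodes at one end (D_4). One simple-root ordering that puts it in standard form is (alpha_3, alpha_2, alpha_1, alpha_4). So the algebra is type D_4, i.e. so(8).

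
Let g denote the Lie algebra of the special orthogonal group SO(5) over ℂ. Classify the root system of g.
type B_2

This is so(5) with 5 odd, which has dimension 5(5-1)/2 = 10 and rank (5-1)/2 = 2. In the classification of classical Lie algebras, the orthogonal algebra so(2n+1) in an odd number of variables has type B_n; here n = 2, so the Dynkin diagram is a chain of 2 nodes with a double edge at one end; the terminal node there is the unique short simple root (B_2). Hence the type is B_2.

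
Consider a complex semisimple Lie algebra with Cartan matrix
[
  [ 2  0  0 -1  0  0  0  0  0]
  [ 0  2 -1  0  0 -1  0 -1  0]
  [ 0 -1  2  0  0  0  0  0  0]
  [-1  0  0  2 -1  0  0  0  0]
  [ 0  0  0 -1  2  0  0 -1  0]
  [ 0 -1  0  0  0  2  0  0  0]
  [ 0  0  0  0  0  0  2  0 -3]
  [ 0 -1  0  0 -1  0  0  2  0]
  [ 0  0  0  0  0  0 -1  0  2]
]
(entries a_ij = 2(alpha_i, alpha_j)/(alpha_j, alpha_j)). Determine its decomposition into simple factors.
D_7 (so(14)) ⊕ G_2

The diagram associated to this matrix has two connected components: the simple roots {alpha_1, alpha_2, alpha_3, alpha_4, alpha_5, alpha_6, alpha_8} form a chain of 5 nodes with a fork of two nodes at one end (D_7), and {alpha_7, alpha_9} form two nodes joined by a triple edge (G_2). A semisimple Lie algebra decomposes uniquely as the direct sum of simple ideals, one per connected component of its Dynkin diagram, so g ≅ D_7 ⊕ G_2 (dimension 91 + 14 = 105).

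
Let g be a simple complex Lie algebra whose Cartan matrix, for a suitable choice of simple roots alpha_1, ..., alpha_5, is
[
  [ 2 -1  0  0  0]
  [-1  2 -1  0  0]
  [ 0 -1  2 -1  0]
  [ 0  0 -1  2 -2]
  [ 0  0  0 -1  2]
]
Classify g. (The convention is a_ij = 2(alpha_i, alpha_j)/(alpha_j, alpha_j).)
The matrix has rank 5 with 2's on the diagonal. Reading the off-diagonal entries as Dynkin edges (a single edge where a_ij = a_ji = -1; a double or triple edge where a_ij * a_ji = 2 or 3), the diagram is a chain of 5 nodes with a double edge at one end; the terminal node there is the unique short simple root (B_5). One simple-root ordering that puts it in standard form is (alpha_1, alpha_2, alpha_3, alpha_4, alpha_5). So the algebra is type B_5, i.e. so(11).

type B_5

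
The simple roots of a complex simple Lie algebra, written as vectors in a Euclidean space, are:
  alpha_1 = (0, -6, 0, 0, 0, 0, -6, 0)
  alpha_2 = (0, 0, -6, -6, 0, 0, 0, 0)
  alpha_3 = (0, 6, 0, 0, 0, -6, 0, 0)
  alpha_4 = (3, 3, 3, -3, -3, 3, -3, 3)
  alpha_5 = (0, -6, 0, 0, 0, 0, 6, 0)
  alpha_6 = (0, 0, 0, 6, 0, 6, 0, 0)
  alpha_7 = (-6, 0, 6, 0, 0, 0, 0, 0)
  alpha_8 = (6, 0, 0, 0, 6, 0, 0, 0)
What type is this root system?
E8

Compute the Cartan integers a_ij = 2(alpha_i, alpha_j)/(alpha_j, alpha_j); the resulting 8x8 Cartan matrix is
[[2, 0, -1, 0, 0, 0, 0, 0], [0, 2, 0, 0, 0, -1, -1, 0], [-1, 0, 2, 0, -1, -1, 0, 0], [0, 0, 0, 2, -1, 0, 0, 0], [0, 0, -1, -1, 2, 0, 0, 0], [0, -1, -1, 0, 0, 2, 0, 0], [0, -1, 0, 0, 0, 0, 2, -1], [0, 0, 0, 0, 0, 0, -1, 2]].
All simple roots have the same length, so the diagram is simply laced. The associated Dynkin diagram is a chain of 7 nodes with one extra node attached to the third node from one end (E_8), so the type is E_8.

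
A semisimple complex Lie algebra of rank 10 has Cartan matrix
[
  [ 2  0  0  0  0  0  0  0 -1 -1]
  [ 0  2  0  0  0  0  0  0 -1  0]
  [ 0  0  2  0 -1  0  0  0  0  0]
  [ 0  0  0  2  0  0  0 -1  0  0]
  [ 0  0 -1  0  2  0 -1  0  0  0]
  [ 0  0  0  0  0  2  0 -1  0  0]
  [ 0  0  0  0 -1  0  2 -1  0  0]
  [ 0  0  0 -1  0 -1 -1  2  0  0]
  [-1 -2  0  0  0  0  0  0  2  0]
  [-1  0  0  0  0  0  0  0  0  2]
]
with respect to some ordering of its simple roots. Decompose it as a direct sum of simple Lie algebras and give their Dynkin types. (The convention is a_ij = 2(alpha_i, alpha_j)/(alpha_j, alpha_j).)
B_4 ⊕ D_6

The diagram associated to this matrix has two connected components: the simple roots {alpha_1, alpha_2, alpha_9, alpha_10} form a chain of 4 nodes with a double edge at one end; the terminal node there is the unique short simple root (B_4), and {alpha_3, alpha_4, alpha_5, alpha_6, alpha_7, alpha_8} form a chain of 4 nodes with a fork of two nodes at one end (D_6). A semisimple Lie algebra decomposes uniquely as the direct sum of simple ideals, one per connected component of its Dynkin diagram, so g ≅ B_4 ⊕ D_6 (dimension 36 + 66 = 102).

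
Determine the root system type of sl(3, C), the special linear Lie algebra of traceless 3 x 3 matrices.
A2

This is sl(3), which has dimension 3^2 - 1 = 8 and rank 3 - 1 = 2 (a Cartan subalgebra is the diagonal traceless matrices). In the classification of classical Lie algebras, the special linear algebra sl(n+1) has type A_n; here n = 2, so the Dynkin diagram is a chain of 2 nodes with single edges (A_2). Hence the type is A_2.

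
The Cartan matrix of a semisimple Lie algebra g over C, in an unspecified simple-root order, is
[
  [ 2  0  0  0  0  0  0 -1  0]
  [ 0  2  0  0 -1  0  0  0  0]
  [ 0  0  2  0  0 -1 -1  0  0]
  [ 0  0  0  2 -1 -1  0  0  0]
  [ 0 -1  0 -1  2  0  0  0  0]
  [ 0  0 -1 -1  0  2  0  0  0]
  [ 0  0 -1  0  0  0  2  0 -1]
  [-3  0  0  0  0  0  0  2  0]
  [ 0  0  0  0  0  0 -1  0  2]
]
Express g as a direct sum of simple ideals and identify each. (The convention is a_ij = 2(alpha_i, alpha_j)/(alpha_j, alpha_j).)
The diagram associated to this matrix has two connected components: the simple roots {alpha_2, alpha_3, alpha_4, alpha_5, alpha_6, alpha_7, alpha_9} form a chain of 7 nodes with single edges (A_7), and {alpha_1, alpha_8} form two nodes joined by a triple edge (G_2). A semisimple Lie algebra decomposes uniquely as the direct sum of simple ideals, one per connected component of its Dynkin diagram, so g ≅ A_7 ⊕ G_2 (dimension 63 + 14 = 77).

A_7 + G_2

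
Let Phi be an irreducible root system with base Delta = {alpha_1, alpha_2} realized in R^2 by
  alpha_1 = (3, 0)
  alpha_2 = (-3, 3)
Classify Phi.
Compute the Cartan integers a_ij = 2(alpha_i, alpha_j)/(alpha_j, alpha_j); the resulting 2x2 Cartan matrix is
[[2, -1], [-2, 2]].
The roots have two lengths (squared-length ratio 2:1); the short ones are alpha_{1}. The associated Dynkin diagram is a chain of 2 nodes with a double edge at one end; the terminal node there is the unique short simple root (B_2), so the type is B_2 (the algebra so(5)).

B2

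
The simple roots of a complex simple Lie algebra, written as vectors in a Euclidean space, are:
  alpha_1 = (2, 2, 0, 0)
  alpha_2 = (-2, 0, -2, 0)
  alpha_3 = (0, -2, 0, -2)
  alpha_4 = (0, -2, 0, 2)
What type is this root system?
Compute the Cartan integers a_ij = 2(alpha_i, alpha_j)/(alpha_j, alpha_j); the resulting 4x4 Cartan matrix is
[[2, -1, -1, -1], [-1, 2, 0, 0], [-1, 0, 2, 0], [-1, 0, 0, 2]].
All simple roots have the same length, so the diagram is simply laced. The associated Dynkin diagram is a chain of 2 nodes with a fork of two nodes at one end (D_4), so the type is D_4 (the algebra so(8)).

type D_4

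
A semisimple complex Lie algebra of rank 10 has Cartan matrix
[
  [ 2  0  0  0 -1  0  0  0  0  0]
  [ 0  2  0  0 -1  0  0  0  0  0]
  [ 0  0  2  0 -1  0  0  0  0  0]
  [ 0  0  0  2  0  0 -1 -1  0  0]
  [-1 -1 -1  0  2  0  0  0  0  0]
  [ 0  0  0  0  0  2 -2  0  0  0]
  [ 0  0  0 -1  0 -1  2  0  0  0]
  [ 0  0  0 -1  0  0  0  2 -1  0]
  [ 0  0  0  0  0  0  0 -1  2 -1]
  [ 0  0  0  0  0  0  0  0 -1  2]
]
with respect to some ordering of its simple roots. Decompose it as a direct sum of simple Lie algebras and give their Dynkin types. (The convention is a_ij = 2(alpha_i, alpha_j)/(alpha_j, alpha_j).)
The diagram associated to this matrix has two connected components: the simple roots {alpha_4, alpha_6, alpha_7, alpha_8, alpha_9, alpha_10} form a chain of 6 nodes with a double edge at one end; the terminal node there is the unique long simple root (C_6), and {alpha_1, alpha_2, alpha_3, alpha_5} form a chain of 2 nodes with a fork of two nodes at one end (D_4). A semisimple Lie algebra decomposes uniquely as the direct sum of simple ideals, one per connected component of its Dynkin diagram, so g ≅ C_6 ⊕ D_4 (dimension 78 + 28 = 106).

C_6 (sp(12)) ⊕ D_4 (so(8))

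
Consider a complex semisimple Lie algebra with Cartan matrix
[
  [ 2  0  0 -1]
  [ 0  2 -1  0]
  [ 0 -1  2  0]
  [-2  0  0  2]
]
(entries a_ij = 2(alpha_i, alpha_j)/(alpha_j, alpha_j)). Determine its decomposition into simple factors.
A_2 (sl(3)) + B_2 (so(5))

The diagram associated to this matrix has two connected components: the simple roots {alpha_2, alpha_3} form a chain of 2 nodes with single edges (A_2), and {alpha_1, alpha_4} form a chain of 2 nodes with a double edge at one end; the terminal node there is the unique short simple root (B_2). A semisimple Lie algebra decomposes uniquely as the direct sum of simple ideals, one per connected component of its Dynkin diagram, so g ≅ A_2 ⊕ B_2 (dimension 8 + 10 = 18).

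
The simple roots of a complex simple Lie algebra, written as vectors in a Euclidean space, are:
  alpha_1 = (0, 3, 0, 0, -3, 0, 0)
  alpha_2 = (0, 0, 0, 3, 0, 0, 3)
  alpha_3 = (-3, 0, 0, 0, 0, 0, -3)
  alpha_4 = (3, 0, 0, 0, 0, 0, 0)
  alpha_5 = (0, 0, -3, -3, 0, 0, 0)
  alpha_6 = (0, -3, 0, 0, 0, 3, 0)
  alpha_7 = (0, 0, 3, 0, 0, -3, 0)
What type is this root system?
Compute the Cartan integers a_ij = 2(alpha_i, alpha_j)/(alpha_j, alpha_j); the resulting 7x7 Cartan matrix is
[[2, 0, 0, 0, 0, -1, 0], [0, 2, -1, 0, -1, 0, 0], [0, -1, 2, -2, 0, 0, 0], [0, 0, -1, 2, 0, 0, 0], [0, -1, 0, 0, 2, 0, -1], [-1, 0, 0, 0, 0, 2, -1], [0, 0, 0, 0, -1, -1, 2]].
The roots have two lengths (squared-length ratio 2:1); the short ones are alpha_{4}. The associated Dynkin diagram is a chain of 7 nodes with a double edge at one end; the terminal node there is the unique short simple root (B_7), so the type is B_7 (the algebra so(15)).

type B_7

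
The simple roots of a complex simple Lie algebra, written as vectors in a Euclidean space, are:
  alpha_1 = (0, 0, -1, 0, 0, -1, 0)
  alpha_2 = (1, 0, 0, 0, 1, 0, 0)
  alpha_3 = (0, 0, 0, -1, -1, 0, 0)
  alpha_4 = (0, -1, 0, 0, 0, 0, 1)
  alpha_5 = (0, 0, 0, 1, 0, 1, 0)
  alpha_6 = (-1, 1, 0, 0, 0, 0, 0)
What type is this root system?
Compute the Cartan integers a_ij = 2(alpha_i, alpha_j)/(alpha_j, alpha_j); the resulting 6x6 Cartan matrix is
[[2, 0, 0, 0, -1, 0], [0, 2, -1, 0, 0, -1], [0, -1, 2, 0, -1, 0], [0, 0, 0, 2, 0, -1], [-1, 0, -1, 0, 2, 0], [0, -1, 0, -1, 0, 2]].
All simple roots have the same length, so the diagram is simply laced. The associated Dynkin diagram is a chain of 6 nodes with single edges (A_6), so the type is A_6 (the algebra sl(7)).

A6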